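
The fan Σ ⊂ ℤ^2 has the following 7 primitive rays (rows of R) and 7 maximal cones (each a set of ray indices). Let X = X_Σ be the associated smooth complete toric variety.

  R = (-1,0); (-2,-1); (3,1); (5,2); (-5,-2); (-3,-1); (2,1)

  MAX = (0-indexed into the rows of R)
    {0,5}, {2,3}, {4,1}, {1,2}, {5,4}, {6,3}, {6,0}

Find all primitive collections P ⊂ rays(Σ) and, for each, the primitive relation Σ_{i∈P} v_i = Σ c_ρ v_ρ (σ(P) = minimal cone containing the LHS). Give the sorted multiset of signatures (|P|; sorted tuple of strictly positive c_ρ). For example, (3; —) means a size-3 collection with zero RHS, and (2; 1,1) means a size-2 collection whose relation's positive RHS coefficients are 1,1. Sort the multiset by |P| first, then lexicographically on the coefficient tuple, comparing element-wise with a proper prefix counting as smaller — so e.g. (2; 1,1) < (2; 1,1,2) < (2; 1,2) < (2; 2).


Δ(Σ) — 7 vertices, 14 min non-faces:

  P={1,6}:  v_{1} + v_{6} = 0  →  sig = (2; —)
  P={2,5}:  v_{2} + v_{5} = 0  →  sig = (2; —)
  P={3,4}:  v_{3} + v_{4} = 0  →  sig = (2; —)
  P={0,1}:  v_{0} + v_{1} = v_{5}  →  sig = (2; 1)
  P={0,2}:  v_{0} + v_{2} = v_{6}  →  sig = (2; 1)
  P={1,3}:  v_{1} + v_{3} = v_{2}  →  sig = (2; 1)
  P={1,5}:  v_{1} + v_{5} = v_{4}  →  sig = (2; 1)
  P={2,4}:  v_{2} + v_{4} = v_{1}  →  sig = (2; 1)
  P={2,6}:  v_{2} + v_{6} = v_{3}  →  sig = (2; 1)
  P={3,5}:  v_{3} + v_{5} = v_{6}  →  sig = (2; 1)
  P={4,6}:  v_{4} + v_{6} = v_{5}  →  sig = (2; 1)
  P={5,6}:  v_{5} + v_{6} = v_{0}  →  sig = (2; 1)
  P={0,3}:  v_{0} + v_{3} = 2·v_{6}  →  sig = (2; 2)
  P={0,4}:  v_{0} + v_{4} = 2·v_{5}  →  sig = (2; 2)

so the primitive-relation signature multiset is
    |P|=2: 14 collections, coeffs (), (), (), (1), (1), (1), (1), (1), (1), (1), (1), (1), (2), (2)


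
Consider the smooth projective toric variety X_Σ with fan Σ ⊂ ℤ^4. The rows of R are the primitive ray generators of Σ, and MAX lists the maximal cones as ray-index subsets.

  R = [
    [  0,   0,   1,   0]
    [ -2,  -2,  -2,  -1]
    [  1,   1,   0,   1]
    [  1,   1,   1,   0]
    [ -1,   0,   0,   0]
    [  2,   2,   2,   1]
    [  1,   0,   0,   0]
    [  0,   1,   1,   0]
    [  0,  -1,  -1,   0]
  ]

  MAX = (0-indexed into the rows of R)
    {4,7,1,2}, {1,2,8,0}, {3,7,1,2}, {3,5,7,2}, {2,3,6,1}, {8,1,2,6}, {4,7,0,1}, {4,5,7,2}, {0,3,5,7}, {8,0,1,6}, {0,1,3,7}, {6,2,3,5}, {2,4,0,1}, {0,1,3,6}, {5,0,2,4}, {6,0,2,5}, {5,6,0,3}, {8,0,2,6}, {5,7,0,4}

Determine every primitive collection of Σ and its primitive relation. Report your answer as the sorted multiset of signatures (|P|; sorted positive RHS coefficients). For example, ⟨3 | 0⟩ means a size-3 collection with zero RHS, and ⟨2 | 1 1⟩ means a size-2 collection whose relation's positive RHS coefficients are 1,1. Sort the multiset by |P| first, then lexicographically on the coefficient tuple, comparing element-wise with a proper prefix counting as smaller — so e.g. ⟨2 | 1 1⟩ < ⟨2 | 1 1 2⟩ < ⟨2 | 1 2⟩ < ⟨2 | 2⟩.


Σ has 11 primitive collections:

  {1,5}:  v_{1} + v_{5} = 0  →  sig = ⟨2 | 0⟩
  {4,6}:  v_{4} + v_{6} = 0  →  sig = ⟨2 | 0⟩
  {7,8}:  v_{7} + v_{8} = 0  →  sig = ⟨2 | 0⟩
  {3,4}:  v_{3} + v_{4} = v_{7}  →  sig = ⟨2 | 1⟩
  {3,8}:  v_{3} + v_{8} = v_{6}  →  sig = ⟨2 | 1⟩
  {6,7}:  v_{6} + v_{7} = v_{3}  →  sig = ⟨2 | 1⟩
  {4,8}:  v_{4} + v_{8} = v_{0} + v_{1} + v_{2}  →  sig = ⟨2 | 1 1 1⟩
  {5,8}:  v_{5} + v_{8} = v_{0} + v_{2} + v_{6}  →  sig = ⟨2 | 1 1 1⟩
  {0,2,3}:  v_{0} + v_{2} + v_{3} = v_{5}  →  sig = ⟨3 | 1⟩
  {0,2,7}:  v_{0} + v_{2} + v_{7} = v_{4} + v_{5}  →  sig = ⟨3 | 1 1⟩
  {0,1,2,6}:  v_{0} + v_{1} + v_{2} + v_{6} = v_{8}  →  sig = ⟨4 | 1⟩

Sorted signature multiset PRS(X):
{ ⟨2 | 0⟩ ×3,  ⟨2 | 1⟩ ×3,  ⟨2 | 1 1 1⟩ ×2,  ⟨3 | 1⟩,  ⟨3 | 1 1⟩,  ⟨4 | 1⟩ }


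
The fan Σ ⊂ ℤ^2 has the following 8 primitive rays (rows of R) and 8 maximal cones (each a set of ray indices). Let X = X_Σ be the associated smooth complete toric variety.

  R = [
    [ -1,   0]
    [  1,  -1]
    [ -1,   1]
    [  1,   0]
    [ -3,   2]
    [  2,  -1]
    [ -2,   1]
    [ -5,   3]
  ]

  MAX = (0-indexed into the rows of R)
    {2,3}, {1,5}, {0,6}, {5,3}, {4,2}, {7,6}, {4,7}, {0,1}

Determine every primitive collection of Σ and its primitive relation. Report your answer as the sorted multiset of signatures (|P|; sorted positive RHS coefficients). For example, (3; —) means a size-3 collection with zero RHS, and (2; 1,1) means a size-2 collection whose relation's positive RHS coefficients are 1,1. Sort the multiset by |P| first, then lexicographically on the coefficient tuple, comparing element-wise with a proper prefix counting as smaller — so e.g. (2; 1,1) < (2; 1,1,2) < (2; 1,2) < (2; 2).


20 minimal non-faces of Δ(Σ) (on 8 rays):

  P = {0,3}:  v_{0} + v_{3} = 0  ⟹  sig = (2; —)
  P = {1,2}:  v_{1} + v_{2} = 0  ⟹  sig = (2; —)
  P = {5,6}:  v_{5} + v_{6} = 0  ⟹  sig = (2; —)
  P = {0,2}:  v_{0} + v_{2} = v_{6}  ⟹  sig = (2; 1)
  P = {0,5}:  v_{0} + v_{5} = v_{1}  ⟹  sig = (2; 1)
  P = {1,3}:  v_{1} + v_{3} = v_{5}  ⟹  sig = (2; 1)
  P = {1,4}:  v_{1} + v_{4} = v_{6}  ⟹  sig = (2; 1)
  P = {1,6}:  v_{1} + v_{6} = v_{0}  ⟹  sig = (2; 1)
  P = {2,5}:  v_{2} + v_{5} = v_{3}  ⟹  sig = (2; 1)
  P = {2,6}:  v_{2} + v_{6} = v_{4}  ⟹  sig = (2; 1)
  P = {3,6}:  v_{3} + v_{6} = v_{2}  ⟹  sig = (2; 1)
  P = {4,5}:  v_{4} + v_{5} = v_{2}  ⟹  sig = (2; 1)
  P = {4,6}:  v_{4} + v_{6} = v_{7}  ⟹  sig = (2; 1)
  P = {5,7}:  v_{5} + v_{7} = v_{4}  ⟹  sig = (2; 1)
  P = {3,7}:  v_{3} + v_{7} = v_{2} + v_{4}  ⟹  sig = (2; 1,1)
  P = {0,4}:  v_{0} + v_{4} = 2·v_{6}  ⟹  sig = (2; 2)
  P = {1,7}:  v_{1} + v_{7} = 2·v_{6}  ⟹  sig = (2; 2)
  P = {2,7}:  v_{2} + v_{7} = 2·v_{4}  ⟹  sig = (2; 2)
  P = {3,4}:  v_{3} + v_{4} = 2·v_{2}  ⟹  sig = (2; 2)
  P = {0,7}:  v_{0} + v_{7} = 3·v_{6}  ⟹  sig = (2; 3)

Signatures (|P|; sorted positive RHS coefficients), sorted:
[(2; —), (2; —), (2; —), (2; 1), (2; 1), (2; 1), (2; 1), (2; 1), (2; 1), (2; 1), (2; 1), (2; 1), (2; 1), (2; 1), (2; 1,1), (2; 2), (2; 2), (2; 2), (2; 2), (2; 3)]


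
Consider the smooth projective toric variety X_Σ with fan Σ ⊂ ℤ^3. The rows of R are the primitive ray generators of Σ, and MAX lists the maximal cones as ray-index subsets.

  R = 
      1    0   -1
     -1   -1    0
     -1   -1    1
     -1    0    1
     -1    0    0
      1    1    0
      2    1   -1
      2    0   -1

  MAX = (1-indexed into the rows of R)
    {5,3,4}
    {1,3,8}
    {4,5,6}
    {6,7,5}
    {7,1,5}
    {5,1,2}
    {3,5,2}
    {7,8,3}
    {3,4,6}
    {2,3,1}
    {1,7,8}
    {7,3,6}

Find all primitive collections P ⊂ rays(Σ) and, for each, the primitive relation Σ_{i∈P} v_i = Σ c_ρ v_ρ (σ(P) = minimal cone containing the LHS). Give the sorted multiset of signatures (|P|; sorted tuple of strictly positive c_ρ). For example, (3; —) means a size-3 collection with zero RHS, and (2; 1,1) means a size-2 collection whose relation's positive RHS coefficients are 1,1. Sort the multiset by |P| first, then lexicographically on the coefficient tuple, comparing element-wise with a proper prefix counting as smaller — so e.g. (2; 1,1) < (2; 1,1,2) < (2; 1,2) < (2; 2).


|primitive collections| = 14. Relations:

  • {1,4}:  v_{1} + v_{4} = 0  ⇒ sig = (2; —)
  • {2,6}:  v_{2} + v_{6} = 0  ⇒ sig = (2; —)
  • {1,6}:  v_{1} + v_{6} = v_{7}  ⇒ sig = (2; 1)
  • {2,7}:  v_{2} + v_{7} = v_{1}  ⇒ sig = (2; 1)
  • {4,7}:  v_{4} + v_{7} = v_{6}  ⇒ sig = (2; 1)
  • {5,8}:  v_{5} + v_{8} = v_{1}  ⇒ sig = (2; 1)
  • {2,4}:  v_{2} + v_{4} = v_{3} + v_{5}  ⇒ sig = (2; 1,1)
  • {4,8}:  v_{4} + v_{8} = v_{3} + v_{7}  ⇒ sig = (2; 1,1)
  • {2,8}:  v_{2} + v_{8} = 2·v_{1} + v_{3}  ⇒ sig = (2; 1,2)
  • {6,8}:  v_{6} + v_{8} = v_{3} + 2·v_{7}  ⇒ sig = (2; 1,2)
  • {3,5,7}:  v_{3} + v_{5} + v_{7} = 0  ⇒ sig = (3; —)
  • {1,3,5}:  v_{1} + v_{3} + v_{5} = v_{2}  ⇒ sig = (3; 1)
  • {1,3,7}:  v_{1} + v_{3} + v_{7} = v_{8}  ⇒ sig = (3; 1)
  • {3,5,6}:  v_{3} + v_{5} + v_{6} = v_{4}  ⇒ sig = (3; 1)

Signatures (|P|; sorted positive RHS coefficients), sorted:
[(2; —), (2; —), (2; 1), (2; 1), (2; 1), (2; 1), (2; 1,1), (2; 1,1), (2; 1,2), (2; 1,2), (3; —), (3; 1), (3; 1), (3; 1)]


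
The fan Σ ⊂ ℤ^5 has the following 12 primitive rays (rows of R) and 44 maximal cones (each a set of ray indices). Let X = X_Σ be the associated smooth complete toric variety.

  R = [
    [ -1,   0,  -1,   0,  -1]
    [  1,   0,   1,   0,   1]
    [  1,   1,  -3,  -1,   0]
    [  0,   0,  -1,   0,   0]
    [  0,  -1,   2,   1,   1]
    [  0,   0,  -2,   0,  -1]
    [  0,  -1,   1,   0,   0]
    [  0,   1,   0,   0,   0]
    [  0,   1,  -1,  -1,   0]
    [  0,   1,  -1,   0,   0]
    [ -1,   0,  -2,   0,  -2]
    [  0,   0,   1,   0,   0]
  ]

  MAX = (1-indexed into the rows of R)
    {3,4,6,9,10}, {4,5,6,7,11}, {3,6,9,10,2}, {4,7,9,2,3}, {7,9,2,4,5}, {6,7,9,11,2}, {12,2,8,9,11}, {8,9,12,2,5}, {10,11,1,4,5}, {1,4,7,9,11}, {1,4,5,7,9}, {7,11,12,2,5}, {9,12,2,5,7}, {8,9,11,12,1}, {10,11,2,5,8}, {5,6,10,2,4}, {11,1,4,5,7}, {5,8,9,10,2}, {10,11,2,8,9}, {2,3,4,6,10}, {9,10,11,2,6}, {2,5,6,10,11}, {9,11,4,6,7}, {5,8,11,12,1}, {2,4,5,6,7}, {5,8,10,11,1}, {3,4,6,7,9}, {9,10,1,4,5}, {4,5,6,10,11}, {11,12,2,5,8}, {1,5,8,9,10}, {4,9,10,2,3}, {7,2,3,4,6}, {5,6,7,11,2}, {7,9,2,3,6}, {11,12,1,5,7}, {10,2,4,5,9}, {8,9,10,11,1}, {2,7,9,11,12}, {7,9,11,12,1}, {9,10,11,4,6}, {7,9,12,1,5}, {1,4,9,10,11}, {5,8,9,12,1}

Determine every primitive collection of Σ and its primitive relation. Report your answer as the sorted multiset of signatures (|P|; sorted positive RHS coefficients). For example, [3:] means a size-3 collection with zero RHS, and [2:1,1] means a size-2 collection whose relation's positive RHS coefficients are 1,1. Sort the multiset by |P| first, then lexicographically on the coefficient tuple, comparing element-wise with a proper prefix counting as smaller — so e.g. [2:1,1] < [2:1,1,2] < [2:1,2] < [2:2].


|primitive collections| = 18. Relations:

  • {1,2}:  v_{1} + v_{2} = 0  →  sig = [2:]
  • {4,12}:  v_{4} + v_{12} = 0  →  sig = [2:]
  • {7,10}:  v_{7} + v_{10} = 0  →  sig = [2:]
  • {4,8}:  v_{4} + v_{8} = v_{10}  →  sig = [2:1]
  • {7,8}:  v_{7} + v_{8} = v_{12}  →  sig = [2:1]
  • {10,12}:  v_{10} + v_{12} = v_{8}  →  sig = [2:1]
  • {1,6}:  v_{1} + v_{6} = v_{4} + v_{11}  →  sig = [2:1,1]
  • {6,12}:  v_{6} + v_{12} = v_{2} + v_{11}  →  sig = [2:1,1]
  • {1,3}:  v_{1} + v_{3} = v_{4} + v_{6} + v_{9}  →  sig = [2:1,1,1]
  • {3,12}:  v_{3} + v_{12} = v_{2} + v_{6} + v_{9}  →  sig = [2:1,1,1]
  • {6,8}:  v_{6} + v_{8} = v_{2} + v_{10} + v_{11}  →  sig = [2:1,1,1]
  • {3,8}:  v_{3} + v_{8} = v_{2} + v_{6} + v_{9} + v_{10}  →  sig = [2:1,1,1,1]
  • {3,5}:  v_{3} + v_{5} = v_{2} + 2·v_{4}  →  sig = [2:1,2]
  • {3,11}:  v_{3} + v_{11} = 2·v_{6} + v_{9}  →  sig = [2:1,2]
  • {2,4,11}:  v_{2} + v_{4} + v_{11} = v_{6}  →  sig = [3:1]
  • {5,6,9}:  v_{5} + v_{6} + v_{9} = v_{4}  →  sig = [3:1]
  • {5,9,11}:  v_{5} + v_{9} + v_{11} = v_{1}  →  sig = [3:1]
  • {2,4,6,9}:  v_{2} + v_{4} + v_{6} + v_{9} = v_{3}  →  sig = [4:1]

Sorted signature multiset PRS(X):
{ [2:] ×3,  [2:1] ×3,  [2:1,1] ×2,  [2:1,1,1] ×3,  [2:1,1,1,1],  [2:1,2] ×2,  [3:1] ×3,  [4:1] }


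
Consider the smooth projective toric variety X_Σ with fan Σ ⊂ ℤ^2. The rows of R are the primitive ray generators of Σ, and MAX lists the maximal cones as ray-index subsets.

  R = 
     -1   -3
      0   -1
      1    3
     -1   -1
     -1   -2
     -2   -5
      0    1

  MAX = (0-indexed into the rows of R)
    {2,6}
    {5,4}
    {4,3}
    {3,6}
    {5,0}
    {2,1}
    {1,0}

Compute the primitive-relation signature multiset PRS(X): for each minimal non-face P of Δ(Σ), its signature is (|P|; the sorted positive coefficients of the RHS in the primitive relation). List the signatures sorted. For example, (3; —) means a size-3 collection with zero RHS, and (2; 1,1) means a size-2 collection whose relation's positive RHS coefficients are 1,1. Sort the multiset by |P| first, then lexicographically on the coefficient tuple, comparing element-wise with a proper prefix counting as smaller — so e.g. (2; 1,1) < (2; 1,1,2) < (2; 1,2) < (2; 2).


Minimal non-faces — 14 found among 7 rays, 7 max cones:

  P = {0,2}:  v_{0} + v_{2} = 0  ⇒ sig = (2; —)
  P = {1,6}:  v_{1} + v_{6} = 0  ⇒ sig = (2; —)
  P = {0,4}:  v_{0} + v_{4} = v_{5}  ⇒ sig = (2; 1)
  P = {0,6}:  v_{0} + v_{6} = v_{4}  ⇒ sig = (2; 1)
  P = {1,3}:  v_{1} + v_{3} = v_{4}  ⇒ sig = (2; 1)
  P = {1,4}:  v_{1} + v_{4} = v_{0}  ⇒ sig = (2; 1)
  P = {2,4}:  v_{2} + v_{4} = v_{6}  ⇒ sig = (2; 1)
  P = {2,5}:  v_{2} + v_{5} = v_{4}  ⇒ sig = (2; 1)
  P = {4,6}:  v_{4} + v_{6} = v_{3}  ⇒ sig = (2; 1)
  P = {0,3}:  v_{0} + v_{3} = 2·v_{4}  ⇒ sig = (2; 2)
  P = {1,5}:  v_{1} + v_{5} = 2·v_{0}  ⇒ sig = (2; 2)
  P = {2,3}:  v_{2} + v_{3} = 2·v_{6}  ⇒ sig = (2; 2)
  P = {5,6}:  v_{5} + v_{6} = 2·v_{4}  ⇒ sig = (2; 2)
  P = {3,5}:  v_{3} + v_{5} = 3·v_{4}  ⇒ sig = (2; 3)

Hence PRS(X_Σ) =
{ (2; —) ×2,  (2; 1) ×7,  (2; 2) ×4,  (2; 3) }


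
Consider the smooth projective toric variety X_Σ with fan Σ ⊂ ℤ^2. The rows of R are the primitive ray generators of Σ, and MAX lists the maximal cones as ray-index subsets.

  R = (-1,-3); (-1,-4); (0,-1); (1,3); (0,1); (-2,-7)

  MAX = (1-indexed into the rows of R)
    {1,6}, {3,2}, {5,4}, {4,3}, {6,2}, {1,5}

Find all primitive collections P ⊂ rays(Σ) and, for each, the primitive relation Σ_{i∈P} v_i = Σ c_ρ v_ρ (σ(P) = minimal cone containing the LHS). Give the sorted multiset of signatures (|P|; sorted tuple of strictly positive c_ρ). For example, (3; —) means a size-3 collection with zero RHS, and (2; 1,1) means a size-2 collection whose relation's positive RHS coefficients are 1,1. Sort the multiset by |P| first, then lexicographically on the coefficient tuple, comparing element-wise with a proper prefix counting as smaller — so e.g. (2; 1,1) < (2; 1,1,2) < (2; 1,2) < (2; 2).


Δ(Σ) — 6 vertices, 9 min non-faces:

  P={1,4}:  v_{1} + v_{4} = 0  ⇒ sig = (2; —)
  P={3,5}:  v_{3} + v_{5} = 0  ⇒ sig = (2; —)
  P={1,2}:  v_{1} + v_{2} = v_{6}  ⇒ sig = (2; 1)
  P={1,3}:  v_{1} + v_{3} = v_{2}  ⇒ sig = (2; 1)
  P={2,4}:  v_{2} + v_{4} = v_{3}  ⇒ sig = (2; 1)
  P={2,5}:  v_{2} + v_{5} = v_{1}  ⇒ sig = (2; 1)
  P={4,6}:  v_{4} + v_{6} = v_{2}  ⇒ sig = (2; 1)
  P={3,6}:  v_{3} + v_{6} = 2·v_{2}  ⇒ sig = (2; 2)
  P={5,6}:  v_{5} + v_{6} = 2·v_{1}  ⇒ sig = (2; 2)

Signatures (|P|; sorted positive RHS coefficients), sorted:
[(2; —), (2; —), (2; 1), (2; 1), (2; 1), (2; 1), (2; 1), (2; 2), (2; 2)]


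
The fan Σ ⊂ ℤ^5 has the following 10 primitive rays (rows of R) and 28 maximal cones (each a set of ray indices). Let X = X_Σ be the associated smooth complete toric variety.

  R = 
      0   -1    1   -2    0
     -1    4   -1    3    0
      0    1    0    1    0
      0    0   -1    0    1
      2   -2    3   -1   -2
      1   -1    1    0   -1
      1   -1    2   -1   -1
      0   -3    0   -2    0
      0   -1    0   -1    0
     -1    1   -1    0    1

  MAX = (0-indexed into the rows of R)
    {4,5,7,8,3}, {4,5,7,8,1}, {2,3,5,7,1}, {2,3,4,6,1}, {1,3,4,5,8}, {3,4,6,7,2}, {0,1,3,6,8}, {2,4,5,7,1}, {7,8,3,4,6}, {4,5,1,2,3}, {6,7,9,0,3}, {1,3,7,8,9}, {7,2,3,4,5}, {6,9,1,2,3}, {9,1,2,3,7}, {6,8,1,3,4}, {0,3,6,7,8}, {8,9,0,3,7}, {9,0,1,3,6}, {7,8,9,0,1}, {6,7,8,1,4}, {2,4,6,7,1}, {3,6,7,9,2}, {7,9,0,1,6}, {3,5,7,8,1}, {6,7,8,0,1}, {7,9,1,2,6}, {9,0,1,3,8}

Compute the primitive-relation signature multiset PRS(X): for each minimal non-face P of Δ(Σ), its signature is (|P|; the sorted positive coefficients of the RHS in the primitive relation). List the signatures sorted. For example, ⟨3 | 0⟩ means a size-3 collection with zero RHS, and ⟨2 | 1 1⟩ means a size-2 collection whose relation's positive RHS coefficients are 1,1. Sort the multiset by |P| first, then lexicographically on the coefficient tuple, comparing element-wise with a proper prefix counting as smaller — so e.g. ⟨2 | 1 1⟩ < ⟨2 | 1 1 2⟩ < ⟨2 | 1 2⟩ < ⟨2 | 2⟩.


Primitive collections (11):

  P = {2,8}:  v_{2} + v_{8} = 0  ⇒ sig = ⟨2 | 0⟩
  P = {5,9}:  v_{5} + v_{9} = 0  ⇒ sig = ⟨2 | 0⟩
  P = {4,9}:  v_{4} + v_{9} = v_{6}  ⇒ sig = ⟨2 | 1⟩
  P = {5,6}:  v_{5} + v_{6} = v_{4}  ⇒ sig = ⟨2 | 1⟩
  P = {0,2}:  v_{0} + v_{2} = v_{6} + v_{9}  ⇒ sig = ⟨2 | 1 1⟩
  P = {0,5}:  v_{0} + v_{5} = v_{6} + v_{8}  ⇒ sig = ⟨2 | 1 1⟩
  P = {0,4}:  v_{0} + v_{4} = 2·v_{6} + v_{8}  ⇒ sig = ⟨2 | 1 2⟩
  P = {6,8,9}:  v_{6} + v_{8} + v_{9} = v_{0}  ⇒ sig = ⟨3 | 1⟩
  P = {1,3,6,7}:  v_{1} + v_{3} + v_{6} + v_{7} = 0  ⇒ sig = ⟨4 | 0⟩
  P = {1,3,4,7}:  v_{1} + v_{3} + v_{4} + v_{7} = v_{5}  ⇒ sig = ⟨4 | 1⟩
  P = {0,1,3,7}:  v_{0} + v_{1} + v_{3} + v_{7} = v_{8} + v_{9}  ⇒ sig = ⟨4 | 1 1⟩

Hence PRS(X_Σ) =
    |P|=2: 7 collections, coeffs (), (), (1), (1), (1,1), (1,1), (1,2)
    |P|=3: 1 collection, coeffs (1)
    |P|=4: 3 collections, coeffs (), (1), (1,1)


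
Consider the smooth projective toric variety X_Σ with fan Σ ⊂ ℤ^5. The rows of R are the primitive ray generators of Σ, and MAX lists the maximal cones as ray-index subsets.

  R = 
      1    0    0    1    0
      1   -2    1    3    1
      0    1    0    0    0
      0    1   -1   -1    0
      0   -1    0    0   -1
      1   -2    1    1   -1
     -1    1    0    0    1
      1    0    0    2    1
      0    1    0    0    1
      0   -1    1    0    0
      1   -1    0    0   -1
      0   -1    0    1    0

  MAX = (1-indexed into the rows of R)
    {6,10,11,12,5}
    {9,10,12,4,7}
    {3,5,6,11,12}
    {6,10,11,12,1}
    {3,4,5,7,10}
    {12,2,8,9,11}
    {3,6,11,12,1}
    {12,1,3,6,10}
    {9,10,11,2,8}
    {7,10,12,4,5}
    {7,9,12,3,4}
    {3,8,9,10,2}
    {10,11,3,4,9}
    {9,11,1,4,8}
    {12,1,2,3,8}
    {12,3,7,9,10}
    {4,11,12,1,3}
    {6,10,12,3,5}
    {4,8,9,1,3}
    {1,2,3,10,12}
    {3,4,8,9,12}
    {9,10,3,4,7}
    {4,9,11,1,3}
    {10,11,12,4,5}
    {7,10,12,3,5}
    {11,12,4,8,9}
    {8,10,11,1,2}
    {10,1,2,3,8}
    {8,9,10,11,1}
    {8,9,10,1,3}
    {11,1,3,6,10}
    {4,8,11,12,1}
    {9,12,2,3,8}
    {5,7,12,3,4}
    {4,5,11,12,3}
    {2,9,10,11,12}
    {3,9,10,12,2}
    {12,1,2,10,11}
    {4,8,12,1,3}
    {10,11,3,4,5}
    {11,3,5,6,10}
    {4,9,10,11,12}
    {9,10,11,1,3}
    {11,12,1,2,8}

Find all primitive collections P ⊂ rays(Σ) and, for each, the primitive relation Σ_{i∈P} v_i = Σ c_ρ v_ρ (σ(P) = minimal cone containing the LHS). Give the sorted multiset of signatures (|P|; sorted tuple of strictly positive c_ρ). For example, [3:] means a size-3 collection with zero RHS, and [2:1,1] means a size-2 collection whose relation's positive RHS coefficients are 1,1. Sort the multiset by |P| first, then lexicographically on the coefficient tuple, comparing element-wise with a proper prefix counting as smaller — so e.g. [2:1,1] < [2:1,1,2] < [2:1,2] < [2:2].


The 24 primitive collections of Σ (r=12, n=5):

  P = {5,9}:  v_{5} + v_{9} = 0  so sig = [2:]
  P = {7,11}:  v_{7} + v_{11} = 0  so sig = [2:]
  P = {4,6}:  v_{4} + v_{6} = v_{11}  so sig = [2:1]
  P = {5,8}:  v_{5} + v_{8} = v_{1} + v_{12}  so sig = [2:1,1]
  P = {6,9}:  v_{6} + v_{9} = v_{1} + v_{10}  so sig = [2:1,1]
  P = {1,5}:  v_{1} + v_{5} = v_{3} + v_{11} + v_{12}  so sig = [2:1,1,1]
  P = {1,7}:  v_{1} + v_{7} = v_{3} + v_{9} + v_{12}  so sig = [2:1,1,1]
  P = {6,7}:  v_{6} + v_{7} = v_{3} + v_{10} + v_{12}  so sig = [2:1,1,1]
  P = {2,5}:  v_{2} + v_{5} = v_{1} + v_{10} + 2·v_{12}  so sig = [2:1,1,2]
  P = {6,8}:  v_{6} + v_{8} = 2·v_{1} + v_{10} + v_{12}  so sig = [2:1,1,2]
  P = {2,7}:  v_{2} + v_{7} = v_{3} + 2·v_{9} + v_{10} + 3·v_{12}  so sig = [2:1,1,2,3]
  P = {2,4}:  v_{2} + v_{4} = 2·v_{9} + v_{11} + 2·v_{12}  so sig = [2:1,2,2]
  P = {7,8}:  v_{7} + v_{8} = v_{3} + 2·v_{9} + 2·v_{12}  so sig = [2:1,2,2]
  P = {2,6}:  v_{2} + v_{6} = 2·v_{1} + 2·v_{10} + 2·v_{12}  so sig = [2:2,2,2]
  P = {1,9,12}:  v_{1} + v_{9} + v_{12} = v_{8}  so sig = [3:1]
  P = {8,10,12}:  v_{8} + v_{10} + v_{12} = v_{2}  so sig = [3:1]
  P = {1,4,10}:  v_{1} + v_{4} + v_{10} = v_{9} + v_{11}  so sig = [3:1,1]
  P = {2,3,11}:  v_{2} + v_{3} + v_{11} = 2·v_{1} + v_{10} + v_{12}  so sig = [3:1,1,2]
  P = {4,8,10}:  v_{4} + v_{8} + v_{10} = 2·v_{9} + v_{11} + v_{12}  so sig = [3:1,1,2]
  P = {1,2,9}:  v_{1} + v_{2} + v_{9} = 2·v_{8} + v_{10}  so sig = [3:1,2]
  P = {3,8,11}:  v_{3} + v_{8} + v_{11} = 2·v_{1}  so sig = [3:2]
  P = {3,4,10,12}:  v_{3} + v_{4} + v_{10} + v_{12} = 0  so sig = [4:]
  P = {3,9,11,12}:  v_{3} + v_{9} + v_{11} + v_{12} = v_{1}  so sig = [4:1]
  P = {3,10,11,12}:  v_{3} + v_{10} + v_{11} + v_{12} = v_{6}  so sig = [4:1]

so the primitive-relation signature multiset is
    |P|=2: 14 collections, coeffs (), (), (1), (1,1), (1,1), (1,1,1), (1,1,1), (1,1,1), (1,1,2), (1,1,2), (1,1,2,3), (1,2,2), (1,2,2), (2,2,2)
    |P|=3: 7 collections, coeffs (1), (1), (1,1), (1,1,2), (1,1,2), (1,2), (2)
    |P|=4: 3 collections, coeffs (), (1), (1)


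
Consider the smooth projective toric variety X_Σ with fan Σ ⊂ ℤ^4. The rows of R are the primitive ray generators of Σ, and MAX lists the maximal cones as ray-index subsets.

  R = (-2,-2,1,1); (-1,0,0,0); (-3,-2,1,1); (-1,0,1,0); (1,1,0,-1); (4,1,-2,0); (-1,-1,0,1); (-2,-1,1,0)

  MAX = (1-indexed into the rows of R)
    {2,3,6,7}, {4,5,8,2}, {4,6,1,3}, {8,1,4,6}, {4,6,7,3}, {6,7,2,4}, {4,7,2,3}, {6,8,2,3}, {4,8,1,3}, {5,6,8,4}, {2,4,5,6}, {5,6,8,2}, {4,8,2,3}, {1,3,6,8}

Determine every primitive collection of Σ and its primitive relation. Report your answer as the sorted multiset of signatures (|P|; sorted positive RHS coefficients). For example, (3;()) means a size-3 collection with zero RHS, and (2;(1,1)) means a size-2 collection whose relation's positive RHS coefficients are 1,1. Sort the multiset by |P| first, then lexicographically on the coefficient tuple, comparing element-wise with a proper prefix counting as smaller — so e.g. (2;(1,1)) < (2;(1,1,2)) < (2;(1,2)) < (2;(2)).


Primitive collections (9):

  P = {5,7}:  v_{5} + v_{7} = 0  ⟹  sig = (2;())
  P = {1,2}:  v_{1} + v_{2} = v_{3}  ⟹  sig = (2;(1))
  P = {3,5}:  v_{3} + v_{5} = v_{8}  ⟹  sig = (2;(1))
  P = {7,8}:  v_{7} + v_{8} = v_{3}  ⟹  sig = (2;(1))
  P = {1,5}:  v_{1} + v_{5} = v_{4} + v_{6} + 2·v_{8}  ⟹  sig = (2;(1,1,2))
  P = {1,7}:  v_{1} + v_{7} = 2·v_{3} + v_{4} + v_{6}  ⟹  sig = (2;(1,1,2))
  P = {2,4,6,8}:  v_{2} + v_{4} + v_{6} + v_{8} = 0  ⟹  sig = (4;())
  P = {2,3,4,6}:  v_{2} + v_{3} + v_{4} + v_{6} = v_{7}  ⟹  sig = (4;(1))
  P = {3,4,6,8}:  v_{3} + v_{4} + v_{6} + v_{8} = v_{1}  ⟹  sig = (4;(1))

Signatures (|P|; sorted positive RHS coefficients), sorted:
    (2;())
    (2;(1))
    (2;(1))
    (2;(1))
    (2;(1,1,2))
    (2;(1,1,2))
    (4;())
    (4;(1))
    (4;(1))


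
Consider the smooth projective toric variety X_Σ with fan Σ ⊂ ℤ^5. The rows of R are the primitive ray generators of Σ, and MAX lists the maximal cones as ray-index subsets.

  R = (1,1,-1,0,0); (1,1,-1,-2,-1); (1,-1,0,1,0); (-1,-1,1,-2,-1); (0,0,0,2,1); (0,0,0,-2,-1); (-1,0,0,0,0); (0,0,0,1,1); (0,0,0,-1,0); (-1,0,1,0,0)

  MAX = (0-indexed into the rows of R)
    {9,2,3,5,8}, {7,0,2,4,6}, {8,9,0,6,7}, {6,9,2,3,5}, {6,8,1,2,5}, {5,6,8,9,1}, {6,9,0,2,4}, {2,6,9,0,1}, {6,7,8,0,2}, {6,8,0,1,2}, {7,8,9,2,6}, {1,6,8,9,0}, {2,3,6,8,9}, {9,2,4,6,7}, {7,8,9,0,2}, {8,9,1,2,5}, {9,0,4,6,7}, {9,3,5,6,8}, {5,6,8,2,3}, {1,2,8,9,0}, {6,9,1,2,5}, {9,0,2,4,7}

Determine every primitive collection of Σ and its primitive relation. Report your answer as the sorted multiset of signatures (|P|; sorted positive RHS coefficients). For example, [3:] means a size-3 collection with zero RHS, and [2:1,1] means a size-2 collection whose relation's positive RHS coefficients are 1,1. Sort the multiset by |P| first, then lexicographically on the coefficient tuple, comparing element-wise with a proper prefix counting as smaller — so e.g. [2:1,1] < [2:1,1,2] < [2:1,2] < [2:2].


Σ has 14 primitive collections:

  {4,5}:  v_{4} + v_{5} = 0  →  sig = [2:]
  {0,3}:  v_{0} + v_{3} = v_{5}  →  sig = [2:1]
  {0,5}:  v_{0} + v_{5} = v_{1}  →  sig = [2:1]
  {1,4}:  v_{1} + v_{4} = v_{0}  →  sig = [2:1]
  {4,8}:  v_{4} + v_{8} = v_{7}  →  sig = [2:1]
  {5,7}:  v_{5} + v_{7} = v_{8}  →  sig = [2:1]
  {1,7}:  v_{1} + v_{7} = v_{0} + v_{8}  →  sig = [2:1,1]
  {3,4}:  v_{3} + v_{4} = v_{2} + v_{6} + v_{8} + v_{9}  →  sig = [2:1,1,1,1]
  {3,7}:  v_{3} + v_{7} = v_{2} + v_{6} + 2·v_{8} + v_{9}  →  sig = [2:1,1,1,2]
  {1,3}:  v_{1} + v_{3} = 2·v_{5}  →  sig = [2:2]
  {0,2,6,8,9}:  v_{0} + v_{2} + v_{6} + v_{8} + v_{9} = 0  →  sig = [5:]
  {0,2,6,7,9}:  v_{0} + v_{2} + v_{6} + v_{7} + v_{9} = v_{4}  →  sig = [5:1]
  {1,2,6,8,9}:  v_{1} + v_{2} + v_{6} + v_{8} + v_{9} = v_{5}  →  sig = [5:1]
  {2,5,6,8,9}:  v_{2} + v_{5} + v_{6} + v_{8} + v_{9} = v_{3}  →  sig = [5:1]

Hence PRS(X_Σ) =
{ [2:],  [2:1] ×5,  [2:1,1],  [2:1,1,1,1],  [2:1,1,1,2],  [2:2],  [5:],  [5:1] ×3 }


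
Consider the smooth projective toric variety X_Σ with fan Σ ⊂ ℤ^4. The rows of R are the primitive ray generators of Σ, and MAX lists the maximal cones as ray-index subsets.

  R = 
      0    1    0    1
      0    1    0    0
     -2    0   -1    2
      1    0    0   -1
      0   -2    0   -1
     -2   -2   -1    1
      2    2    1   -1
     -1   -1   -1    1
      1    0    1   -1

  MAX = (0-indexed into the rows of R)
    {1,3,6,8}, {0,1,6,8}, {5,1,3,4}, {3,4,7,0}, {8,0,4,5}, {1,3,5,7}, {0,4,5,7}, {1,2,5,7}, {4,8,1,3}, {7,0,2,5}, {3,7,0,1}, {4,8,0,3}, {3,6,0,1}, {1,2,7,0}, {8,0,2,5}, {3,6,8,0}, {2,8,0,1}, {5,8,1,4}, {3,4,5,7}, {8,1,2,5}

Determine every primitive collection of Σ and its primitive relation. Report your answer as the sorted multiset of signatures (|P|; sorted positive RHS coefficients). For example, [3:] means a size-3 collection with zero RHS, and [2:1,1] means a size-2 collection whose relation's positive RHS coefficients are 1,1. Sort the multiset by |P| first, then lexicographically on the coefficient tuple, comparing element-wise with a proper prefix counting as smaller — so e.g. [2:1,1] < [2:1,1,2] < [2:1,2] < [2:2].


|primitive collections| = 13. Relations:

  {5,6}:  v_{5} + v_{6} = 0  →  sig = [2:]
  {2,4}:  v_{2} + v_{4} = v_{5}  →  sig = [2:1]
  {2,3}:  v_{2} + v_{3} = v_{1} + v_{7}  →  sig = [2:1,1]
  {2,6}:  v_{2} + v_{6} = v_{0} + v_{1}  →  sig = [2:1,1]
  {4,6}:  v_{4} + v_{6} = v_{3} + v_{8}  →  sig = [2:1,1]
  {6,7}:  v_{6} + v_{7} = v_{0} + v_{3}  →  sig = [2:1,1]
  {7,8}:  v_{7} + v_{8} = v_{0} + v_{4}  →  sig = [2:1,1]
  {0,1,4}:  v_{0} + v_{1} + v_{4} = 0  →  sig = [3:]
  {0,1,5}:  v_{0} + v_{1} + v_{5} = v_{2}  →  sig = [3:1]
  {0,3,5}:  v_{0} + v_{3} + v_{5} = v_{7}  →  sig = [3:1]
  {3,5,8}:  v_{3} + v_{5} + v_{8} = v_{4}  →  sig = [3:1]
  {1,4,7}:  v_{1} + v_{4} + v_{7} = v_{3} + v_{5}  →  sig = [3:1,1]
  {0,1,3,8}:  v_{0} + v_{1} + v_{3} + v_{8} = v_{6}  →  sig = [4:1]

Hence PRS(X_Σ) =
{ [2:],  [2:1],  [2:1,1] ×5,  [3:],  [3:1] ×3,  [3:1,1],  [4:1] }


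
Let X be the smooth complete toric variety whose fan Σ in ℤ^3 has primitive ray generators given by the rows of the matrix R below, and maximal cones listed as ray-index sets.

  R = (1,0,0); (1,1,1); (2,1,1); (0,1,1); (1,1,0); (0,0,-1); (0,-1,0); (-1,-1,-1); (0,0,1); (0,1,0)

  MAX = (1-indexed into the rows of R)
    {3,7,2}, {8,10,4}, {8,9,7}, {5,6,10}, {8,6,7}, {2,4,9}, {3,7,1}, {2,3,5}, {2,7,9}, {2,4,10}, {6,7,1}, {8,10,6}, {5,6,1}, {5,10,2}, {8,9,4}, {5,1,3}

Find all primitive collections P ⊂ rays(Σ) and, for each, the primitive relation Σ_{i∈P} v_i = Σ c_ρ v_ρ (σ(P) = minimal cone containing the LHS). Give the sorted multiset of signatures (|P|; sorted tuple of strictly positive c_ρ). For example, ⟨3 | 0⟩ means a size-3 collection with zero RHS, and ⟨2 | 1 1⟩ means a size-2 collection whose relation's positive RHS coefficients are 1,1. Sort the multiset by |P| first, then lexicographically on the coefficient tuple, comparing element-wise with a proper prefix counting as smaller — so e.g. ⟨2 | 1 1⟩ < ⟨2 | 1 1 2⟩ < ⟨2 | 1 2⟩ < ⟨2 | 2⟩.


21 collections generate NE(X_Σ); each relation:

  P={2,8}:  v_{2} + v_{8} = 0  so sig = ⟨2 | 0⟩
  P={6,9}:  v_{6} + v_{9} = 0  so sig = ⟨2 | 0⟩
  P={7,10}:  v_{7} + v_{10} = 0  so sig = ⟨2 | 0⟩
  P={1,2}:  v_{1} + v_{2} = v_{3}  so sig = ⟨2 | 1⟩
  P={1,4}:  v_{1} + v_{4} = v_{2}  so sig = ⟨2 | 1⟩
  P={1,10}:  v_{1} + v_{10} = v_{5}  so sig = ⟨2 | 1⟩
  P={2,6}:  v_{2} + v_{6} = v_{5}  so sig = ⟨2 | 1⟩
  P={3,8}:  v_{3} + v_{8} = v_{1}  so sig = ⟨2 | 1⟩
  P={4,6}:  v_{4} + v_{6} = v_{10}  so sig = ⟨2 | 1⟩
  P={4,7}:  v_{4} + v_{7} = v_{9}  so sig = ⟨2 | 1⟩
  P={5,7}:  v_{5} + v_{7} = v_{1}  so sig = ⟨2 | 1⟩
  P={5,8}:  v_{5} + v_{8} = v_{6}  so sig = ⟨2 | 1⟩
  P={5,9}:  v_{5} + v_{9} = v_{2}  so sig = ⟨2 | 1⟩
  P={9,10}:  v_{9} + v_{10} = v_{4}  so sig = ⟨2 | 1⟩
  P={1,8}:  v_{1} + v_{8} = v_{6} + v_{7}  so sig = ⟨2 | 1 1⟩
  P={1,9}:  v_{1} + v_{9} = v_{2} + v_{7}  so sig = ⟨2 | 1 1⟩
  P={3,6}:  v_{3} + v_{6} = v_{1} + v_{5}  so sig = ⟨2 | 1 1⟩
  P={3,10}:  v_{3} + v_{10} = v_{2} + v_{5}  so sig = ⟨2 | 1 1⟩
  P={4,5}:  v_{4} + v_{5} = v_{2} + v_{10}  so sig = ⟨2 | 1 1⟩
  P={3,9}:  v_{3} + v_{9} = 2·v_{2} + v_{7}  so sig = ⟨2 | 1 2⟩
  P={3,4}:  v_{3} + v_{4} = 2·v_{2}  so sig = ⟨2 | 2⟩

Signatures (|P|; sorted positive RHS coefficients), sorted:
{ ⟨2 | 0⟩ ×3,  ⟨2 | 1⟩ ×11,  ⟨2 | 1 1⟩ ×5,  ⟨2 | 1 2⟩,  ⟨2 | 2⟩ }


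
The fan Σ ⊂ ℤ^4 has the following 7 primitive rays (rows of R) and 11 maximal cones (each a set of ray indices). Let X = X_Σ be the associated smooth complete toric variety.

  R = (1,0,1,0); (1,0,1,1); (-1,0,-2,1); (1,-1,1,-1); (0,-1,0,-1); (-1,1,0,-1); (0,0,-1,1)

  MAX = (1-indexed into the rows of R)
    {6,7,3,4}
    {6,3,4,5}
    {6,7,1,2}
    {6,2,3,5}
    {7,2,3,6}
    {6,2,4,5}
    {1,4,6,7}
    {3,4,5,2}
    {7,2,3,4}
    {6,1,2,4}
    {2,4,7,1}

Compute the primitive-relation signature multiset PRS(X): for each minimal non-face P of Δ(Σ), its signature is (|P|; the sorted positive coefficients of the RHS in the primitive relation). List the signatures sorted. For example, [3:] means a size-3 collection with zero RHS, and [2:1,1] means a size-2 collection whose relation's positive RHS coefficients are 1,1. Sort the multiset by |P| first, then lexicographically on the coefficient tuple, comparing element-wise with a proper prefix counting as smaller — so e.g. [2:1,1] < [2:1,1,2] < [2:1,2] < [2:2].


5 collections generate NE(X_Σ); each relation:

  • {1,3}:  v_{1} + v_{3} = v_{7}  →  sig = [2:1]
  • {1,5}:  v_{1} + v_{5} = v_{4}  →  sig = [2:1]
  • {5,7}:  v_{5} + v_{7} = v_{3} + v_{4}  →  sig = [2:1,1]
  • {2,3,4,6}:  v_{2} + v_{3} + v_{4} + v_{6} = 0  →  sig = [4:]
  • {2,4,6,7}:  v_{2} + v_{4} + v_{6} + v_{7} = v_{1}  →  sig = [4:1]

Signatures (|P|; sorted positive RHS coefficients), sorted:
[[2:1], [2:1], [2:1,1], [4:], [4:1]]


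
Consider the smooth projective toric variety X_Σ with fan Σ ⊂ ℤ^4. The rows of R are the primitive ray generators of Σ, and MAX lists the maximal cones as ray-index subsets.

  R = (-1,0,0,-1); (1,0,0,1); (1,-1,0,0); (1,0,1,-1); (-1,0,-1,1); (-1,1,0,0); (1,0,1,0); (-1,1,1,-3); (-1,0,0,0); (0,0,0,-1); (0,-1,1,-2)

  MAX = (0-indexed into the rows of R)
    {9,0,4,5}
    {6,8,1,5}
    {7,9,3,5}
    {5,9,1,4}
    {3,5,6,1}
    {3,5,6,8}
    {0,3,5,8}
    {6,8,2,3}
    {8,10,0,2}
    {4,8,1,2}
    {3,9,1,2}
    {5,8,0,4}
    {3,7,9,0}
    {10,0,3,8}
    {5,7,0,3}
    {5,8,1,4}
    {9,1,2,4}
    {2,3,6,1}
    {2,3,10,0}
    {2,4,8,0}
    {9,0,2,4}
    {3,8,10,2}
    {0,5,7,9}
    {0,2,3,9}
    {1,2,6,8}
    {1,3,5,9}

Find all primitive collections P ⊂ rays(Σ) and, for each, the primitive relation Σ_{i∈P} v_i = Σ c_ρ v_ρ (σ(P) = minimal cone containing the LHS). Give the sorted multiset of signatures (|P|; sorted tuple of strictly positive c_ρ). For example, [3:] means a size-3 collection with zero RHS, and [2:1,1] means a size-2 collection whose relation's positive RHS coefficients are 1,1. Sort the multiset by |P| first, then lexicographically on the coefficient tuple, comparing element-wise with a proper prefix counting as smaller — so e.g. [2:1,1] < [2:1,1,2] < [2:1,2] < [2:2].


Primitive collections (21):

  P={0,1}:  v_{0} + v_{1} = 0  ⟹  sig = [2:]
  P={2,5}:  v_{2} + v_{5} = 0  ⟹  sig = [2:]
  P={3,4}:  v_{3} + v_{4} = 0  ⟹  sig = [2:]
  P={6,9}:  v_{6} + v_{9} = v_{3}  ⟹  sig = [2:1]
  P={8,9}:  v_{8} + v_{9} = v_{0}  ⟹  sig = [2:1]
  P={0,6}:  v_{0} + v_{6} = v_{3} + v_{8}  ⟹  sig = [2:1,1]
  P={4,6}:  v_{4} + v_{6} = v_{1} + v_{8}  ⟹  sig = [2:1,1]
  P={1,7}:  v_{1} + v_{7} = v_{3} + v_{5} + v_{9}  ⟹  sig = [2:1,1,1]
  P={1,10}:  v_{1} + v_{10} = v_{2} + v_{3} + v_{8}  ⟹  sig = [2:1,1,1]
  P={2,7}:  v_{2} + v_{7} = v_{0} + v_{3} + v_{9}  ⟹  sig = [2:1,1,1]
  P={4,7}:  v_{4} + v_{7} = v_{0} + v_{5} + v_{9}  ⟹  sig = [2:1,1,1]
  P={4,10}:  v_{4} + v_{10} = v_{0} + v_{2} + v_{8}  ⟹  sig = [2:1,1,1]
  P={5,10}:  v_{5} + v_{10} = v_{0} + v_{3} + v_{8}  ⟹  sig = [2:1,1,1]
  P={6,7}:  v_{6} + v_{7} = v_{0} + 2·v_{3} + v_{5}  ⟹  sig = [2:1,1,2]
  P={7,8}:  v_{7} + v_{8} = 2·v_{0} + v_{3} + v_{5}  ⟹  sig = [2:1,1,2]
  P={9,10}:  v_{9} + v_{10} = 2·v_{0} + v_{2} + v_{3}  ⟹  sig = [2:1,1,2]
  P={6,10}:  v_{6} + v_{10} = v_{2} + 2·v_{3} + 2·v_{8}  ⟹  sig = [2:1,2,2]
  P={7,10}:  v_{7} + v_{10} = 3·v_{0} + 2·v_{3}  ⟹  sig = [2:2,3]
  P={1,3,8}:  v_{1} + v_{3} + v_{8} = v_{6}  ⟹  sig = [3:1]
  P={0,2,3,8}:  v_{0} + v_{2} + v_{3} + v_{8} = v_{10}  ⟹  sig = [4:1]
  P={0,3,5,9}:  v_{0} + v_{3} + v_{5} + v_{9} = v_{7}  ⟹  sig = [4:1]

so the primitive-relation signature multiset is
    |P|=2: 18 collections, coeffs (), (), (), (1), (1), (1,1), (1,1), (1,1,1), (1,1,1), (1,1,1), (1,1,1), (1,1,1), (1,1,1), (1,1,2), (1,1,2), (1,1,2), (1,2,2), (2,3)
    |P|=3: 1 collection, coeffs (1)
    |P|=4: 2 collections, coeffs (1), (1)


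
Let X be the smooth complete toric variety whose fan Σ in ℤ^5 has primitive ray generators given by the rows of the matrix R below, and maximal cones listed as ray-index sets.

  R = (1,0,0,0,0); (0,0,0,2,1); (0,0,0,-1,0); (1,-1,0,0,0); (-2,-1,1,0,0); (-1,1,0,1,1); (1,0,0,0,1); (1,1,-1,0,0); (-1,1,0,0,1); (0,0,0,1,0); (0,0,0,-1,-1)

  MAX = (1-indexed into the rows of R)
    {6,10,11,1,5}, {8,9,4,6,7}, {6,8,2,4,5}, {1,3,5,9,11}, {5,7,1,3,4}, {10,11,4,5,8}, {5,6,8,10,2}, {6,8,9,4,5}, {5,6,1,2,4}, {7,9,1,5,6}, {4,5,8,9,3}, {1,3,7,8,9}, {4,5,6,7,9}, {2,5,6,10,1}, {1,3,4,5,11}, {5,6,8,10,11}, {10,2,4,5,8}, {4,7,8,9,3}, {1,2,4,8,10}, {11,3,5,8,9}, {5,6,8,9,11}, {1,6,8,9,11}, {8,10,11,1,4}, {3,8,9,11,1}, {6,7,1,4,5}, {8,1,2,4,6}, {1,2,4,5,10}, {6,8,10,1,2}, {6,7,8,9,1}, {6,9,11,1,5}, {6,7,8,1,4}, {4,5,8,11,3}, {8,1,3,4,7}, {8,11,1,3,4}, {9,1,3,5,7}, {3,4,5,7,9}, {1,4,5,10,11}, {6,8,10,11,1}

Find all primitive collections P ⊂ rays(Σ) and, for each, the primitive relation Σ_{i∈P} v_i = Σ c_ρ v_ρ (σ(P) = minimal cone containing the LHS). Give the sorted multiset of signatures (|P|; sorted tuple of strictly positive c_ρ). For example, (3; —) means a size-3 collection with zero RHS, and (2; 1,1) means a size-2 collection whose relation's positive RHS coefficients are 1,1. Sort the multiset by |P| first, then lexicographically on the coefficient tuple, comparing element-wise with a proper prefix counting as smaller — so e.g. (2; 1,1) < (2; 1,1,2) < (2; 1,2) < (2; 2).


|primitive collections| = 15. Relations:

  P={3,10}:  v_{3} + v_{10} = 0  so sig = (2; —)
  P={2,11}:  v_{2} + v_{11} = v_{10}  so sig = (2; 1)
  P={3,6}:  v_{3} + v_{6} = v_{9}  so sig = (2; 1)
  P={9,10}:  v_{9} + v_{10} = v_{6}  so sig = (2; 1)
  P={2,3}:  v_{2} + v_{3} = v_{4} + v_{6}  so sig = (2; 1,1)
  P={7,11}:  v_{7} + v_{11} = v_{1} + v_{3}  so sig = (2; 1,1)
  P={7,10}:  v_{7} + v_{10} = v_{1} + v_{4} + v_{6}  so sig = (2; 1,1,1)
  P={2,9}:  v_{2} + v_{9} = v_{4} + 2·v_{6}  so sig = (2; 1,2)
  P={2,7}:  v_{2} + v_{7} = v_{1} + 2·v_{4} + 2·v_{6}  so sig = (2; 1,2,2)
  P={1,5,8}:  v_{1} + v_{5} + v_{8} = 0  so sig = (3; —)
  P={4,6,11}:  v_{4} + v_{6} + v_{11} = 0  so sig = (3; —)
  P={1,4,9}:  v_{1} + v_{4} + v_{9} = v_{7}  so sig = (3; 1)
  P={4,6,10}:  v_{4} + v_{6} + v_{10} = v_{2}  so sig = (3; 1)
  P={4,9,11}:  v_{4} + v_{9} + v_{11} = v_{3}  so sig = (3; 1)
  P={5,7,8}:  v_{5} + v_{7} + v_{8} = v_{4} + v_{9}  so sig = (3; 1,1)

Hence PRS(X_Σ) =
{ (2; —),  (2; 1) ×3,  (2; 1,1) ×2,  (2; 1,1,1),  (2; 1,2),  (2; 1,2,2),  (3; —) ×2,  (3; 1) ×3,  (3; 1,1) }


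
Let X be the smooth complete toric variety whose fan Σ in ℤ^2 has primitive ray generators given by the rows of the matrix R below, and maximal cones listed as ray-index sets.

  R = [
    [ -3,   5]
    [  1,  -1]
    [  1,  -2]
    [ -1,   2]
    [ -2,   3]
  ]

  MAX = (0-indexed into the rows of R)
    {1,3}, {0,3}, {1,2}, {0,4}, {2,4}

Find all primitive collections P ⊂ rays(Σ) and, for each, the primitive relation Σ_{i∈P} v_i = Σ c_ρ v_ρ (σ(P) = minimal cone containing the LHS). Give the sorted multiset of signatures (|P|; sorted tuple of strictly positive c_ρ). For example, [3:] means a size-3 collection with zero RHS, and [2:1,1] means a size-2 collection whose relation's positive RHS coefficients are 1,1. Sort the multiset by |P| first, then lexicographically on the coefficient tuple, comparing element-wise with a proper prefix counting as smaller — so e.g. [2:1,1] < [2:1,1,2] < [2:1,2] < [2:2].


Primitive collections (5):

  P={2,3}:  v_{2} + v_{3} = 0 ; sig = [2:]
  P={0,2}:  v_{0} + v_{2} = v_{4} ; sig = [2:1]
  P={1,4}:  v_{1} + v_{4} = v_{3} ; sig = [2:1]
  P={3,4}:  v_{3} + v_{4} = v_{0} ; sig = [2:1]
  P={0,1}:  v_{0} + v_{1} = 2·v_{3} ; sig = [2:2]

so the primitive-relation signature multiset is
    [2:]
    [2:1]
    [2:1]
    [2:1]
    [2:2]


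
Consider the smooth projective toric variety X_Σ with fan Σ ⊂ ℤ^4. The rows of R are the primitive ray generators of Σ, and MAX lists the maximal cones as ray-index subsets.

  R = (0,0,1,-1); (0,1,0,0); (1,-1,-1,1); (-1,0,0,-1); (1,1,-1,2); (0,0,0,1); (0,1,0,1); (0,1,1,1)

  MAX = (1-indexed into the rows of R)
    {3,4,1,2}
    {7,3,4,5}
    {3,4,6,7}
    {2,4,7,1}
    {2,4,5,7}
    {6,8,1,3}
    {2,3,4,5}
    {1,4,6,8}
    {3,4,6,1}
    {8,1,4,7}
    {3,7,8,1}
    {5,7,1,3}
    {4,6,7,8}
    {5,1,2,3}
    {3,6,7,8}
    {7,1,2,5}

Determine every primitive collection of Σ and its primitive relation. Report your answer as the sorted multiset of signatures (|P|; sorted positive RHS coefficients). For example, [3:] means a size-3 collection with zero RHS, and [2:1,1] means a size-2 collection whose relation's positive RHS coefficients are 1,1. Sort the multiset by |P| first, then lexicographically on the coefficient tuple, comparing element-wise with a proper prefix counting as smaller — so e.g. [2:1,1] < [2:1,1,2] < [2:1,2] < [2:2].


9 minimal non-faces of Δ(Σ) (on 8 rays):

  • {2,6}:  v_{2} + v_{6} = v_{7} — sig = [2:1]
  • {5,8}:  v_{5} + v_{8} = v_{1} + v_{3} + 3·v_{7} — sig = [2:1,1,3]
  • {2,8}:  v_{2} + v_{8} = v_{1} + 2·v_{7} — sig = [2:1,2]
  • {5,6}:  v_{5} + v_{6} = v_{3} + 2·v_{7} — sig = [2:1,2]
  • {1,4,5}:  v_{1} + v_{4} + v_{5} = v_{2} — sig = [3:1]
  • {1,6,7}:  v_{1} + v_{6} + v_{7} = v_{8} — sig = [3:1]
  • {2,3,7}:  v_{2} + v_{3} + v_{7} = v_{5} — sig = [3:1]
  • {3,4,8}:  v_{3} + v_{4} + v_{8} = v_{6} — sig = [3:1]
  • {1,3,4,7}:  v_{1} + v_{3} + v_{4} + v_{7} = 0 — sig = [4:]

Signatures (|P|; sorted positive RHS coefficients), sorted:
    [2:1]
    [2:1,1,3]
    [2:1,2]
    [2:1,2]
    [3:1]
    [3:1]
    [3:1]
    [3:1]
    [4:]


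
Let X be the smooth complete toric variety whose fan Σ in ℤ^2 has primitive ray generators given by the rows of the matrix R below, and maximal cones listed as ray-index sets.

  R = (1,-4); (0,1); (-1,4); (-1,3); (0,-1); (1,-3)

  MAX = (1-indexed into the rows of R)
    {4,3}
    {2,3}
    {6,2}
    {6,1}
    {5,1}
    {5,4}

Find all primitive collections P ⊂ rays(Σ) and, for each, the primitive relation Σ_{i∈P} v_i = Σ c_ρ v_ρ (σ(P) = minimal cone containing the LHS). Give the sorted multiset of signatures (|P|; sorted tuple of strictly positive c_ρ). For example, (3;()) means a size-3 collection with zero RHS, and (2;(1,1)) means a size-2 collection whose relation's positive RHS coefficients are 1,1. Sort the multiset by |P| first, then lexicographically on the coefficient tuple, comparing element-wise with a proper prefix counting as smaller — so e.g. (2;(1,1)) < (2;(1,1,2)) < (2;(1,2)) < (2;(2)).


9 minimal non-faces of Δ(Σ) (on 6 rays):

  P={1,3}:  v_{1} + v_{3} = 0  ⟹  sig = (2;())
  P={2,5}:  v_{2} + v_{5} = 0  ⟹  sig = (2;())
  P={4,6}:  v_{4} + v_{6} = 0  ⟹  sig = (2;())
  P={1,2}:  v_{1} + v_{2} = v_{6}  ⟹  sig = (2;(1))
  P={1,4}:  v_{1} + v_{4} = v_{5}  ⟹  sig = (2;(1))
  P={2,4}:  v_{2} + v_{4} = v_{3}  ⟹  sig = (2;(1))
  P={3,5}:  v_{3} + v_{5} = v_{4}  ⟹  sig = (2;(1))
  P={3,6}:  v_{3} + v_{6} = v_{2}  ⟹  sig = (2;(1))
  P={5,6}:  v_{5} + v_{6} = v_{1}  ⟹  sig = (2;(1))

Sorted signature multiset PRS(X):
{ (2;()) ×3,  (2;(1)) ×6 }
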